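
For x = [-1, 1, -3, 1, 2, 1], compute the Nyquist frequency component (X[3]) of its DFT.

X[3] = Σ(n=0 to 5) x[n] · ω_6^(3n) where ω_6 = e^(-2πi/6)
= (-1)·ω_6^0 + (1)·ω_6^3 + (-3)·ω_6^6 + (1)·ω_6^9 + (2)·ω_6^12 + (1)·ω_6^15

X[3] = -5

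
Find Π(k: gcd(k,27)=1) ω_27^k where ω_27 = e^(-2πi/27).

The primitive 27th roots of unity are ω_27^k for k coprime to 27: k ∈ {1, 2, 4, 5, 7, 8, 10, 11, 13, 14, 16, 17, 19, 20, 22, 23, 25, 26}
Their product equals the constant term of the cyclotomic polynomial Φ_27(x) up to sign.
For n ≥ 3, the product of all primitive nth roots of unity is 1. (For n=1 it is 1; for n=2 it is -1.)

1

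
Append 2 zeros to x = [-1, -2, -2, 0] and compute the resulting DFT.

Original 4-point DFT: [-5, 1+2i, -1, 1-2i]
Zero-padded 6-point DFT provides frequency interpolation.

DFT_6([x, 0, ...]) = [-5, -1.0000+3.4641i, 1, -1, 1, -1.0000-3.4641i]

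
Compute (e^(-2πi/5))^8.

Since ω_5^5 = 1, powers reduce modulo 5.
8 mod 5 = 3
So ω_5^8 = ω_5^3 = e^(-2πi·3/5)

ω_5^8 = ω_5^3 = -0.8090+0.5878i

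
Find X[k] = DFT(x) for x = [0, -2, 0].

X[k] = Σ(n=0 to 2) x[n] · ω_3^(nk)
where ω_3 = e^(-2πi/3)

Computing each X[k]:
X[0] = -2
X[1] = 1.0000+1.7321i
X[2] = 1.0000-1.7321i

X = [-2, 1.0000+1.7321i, 1.0000-1.7321i]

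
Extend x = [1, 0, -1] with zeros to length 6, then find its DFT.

Original 3-point DFT: [0, 1.5000-0.8660i, 1.5000+0.8660i]
Zero-padded 6-point DFT provides frequency interpolation.

DFT_6([x, 0, ...]) = [0, 1.5000+0.8660i, 1.5000-0.8660i, 0, 1.5000+0.8660i, 1.5000-0.8660i]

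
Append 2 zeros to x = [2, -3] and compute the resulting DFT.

Original 2-point DFT: [-1, 5]
Zero-padded 4-point DFT provides frequency interpolation.

DFT_4([x, 0, ...]) = [-1, 2+3i, 5, 2-3i]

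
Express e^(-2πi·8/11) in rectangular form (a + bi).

ω_11^8 = e^(-2πi·8/11)
= cos(-2π·8/11) + i·sin(-2π·8/11)
= cos(-16π/11) + i·sin(-16π/11)

ω_11^8 = cos(-16π/11) + i·sin(-16π/11) = -0.1423+0.9898i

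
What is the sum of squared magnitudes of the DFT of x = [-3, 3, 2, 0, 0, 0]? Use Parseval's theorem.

Parseval: Σ|x[n]|² = (1/N)Σ|X[k]|², so Σ|X[k]|² = N·Σ|x[n]|² = 6·22.0000

Σ|X[k]|² = N·Σ|x[n]|² = 6·22.0000 = 132.0000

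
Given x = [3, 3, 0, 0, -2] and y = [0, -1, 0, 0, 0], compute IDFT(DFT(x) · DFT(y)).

(x ⊛ y)[n] = Σ(m=0 to 4) x[m] · y[(n-m) mod 5]

Computing each output sample:
(x ⊛ y)[0] = 2
(x ⊛ y)[1] = -3
(x ⊛ y)[2] = -3
(x ⊛ y)[3] = 0
(x ⊛ y)[4] = 0

x ⊛ y = [2, -3, -3, 0, 0]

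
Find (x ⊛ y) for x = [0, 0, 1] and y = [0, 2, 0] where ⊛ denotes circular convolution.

(x ⊛ y)[n] = Σ(m=0 to 2) x[m] · y[(n-m) mod 3]

Computing each output sample:
(x ⊛ y)[0] = 2
(x ⊛ y)[1] = 0
(x ⊛ y)[2] = 0

x ⊛ y = [2, 0, 0]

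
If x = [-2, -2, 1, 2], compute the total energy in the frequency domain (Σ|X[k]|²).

Parseval: Σ|x[n]|² = (1/N)Σ|X[k]|², so Σ|X[k]|² = N·Σ|x[n]|² = 4·13.0000

Σ|X[k]|² = N·Σ|x[n]|² = 4·13.0000 = 52.0000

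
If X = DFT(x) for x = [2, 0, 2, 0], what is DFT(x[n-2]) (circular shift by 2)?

Time shift by 2: X_shifted[k] = ω_4^(2k) · X[k]
Shifted x = [2, 0, 2, 0]

DFT(x[n-2]) = [4, 0, 4, 0]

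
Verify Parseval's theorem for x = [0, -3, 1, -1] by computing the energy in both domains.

Time domain:
Σ|x[n]|² = |0|² + |-3|² + |1|² + |-1|² = 11.0000

Frequency domain:
(1/4)Σ|X[k]|² = (1/4)(|-3|² + |-1+2i|² + |5|² + |-1-2i|²) = (1/4)·44.0000 = 11.0000

Both sides agree, confirming Parseval's theorem.

Σ|x[n]|² = (1/N)Σ|X[k]|² = 11.0000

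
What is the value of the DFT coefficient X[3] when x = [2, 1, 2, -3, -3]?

X[3] = Σ(n=0 to 4) x[n] · ω_5^(3n) where ω_5 = e^(-2πi/5)
= (2)·ω_5^0 + (1)·ω_5^3 + (2)·ω_5^6 + (-3)·ω_5^9 + (-3)·ω_5^12

X[3] = 3.3090-2.4041i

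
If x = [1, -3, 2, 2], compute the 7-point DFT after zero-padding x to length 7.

Original 4-point DFT: [2, -1+5i, 4, -1-5i]
Zero-padded 7-point DFT provides frequency interpolation.

DFT_7([x, 0, ...]) = [2, -3.1174-0.4721i, 1.1126+5.3562i, 4.5048+0.9155i, 4.5048-0.9155i, 1.1126-5.3562i, -3.1174+0.4721i]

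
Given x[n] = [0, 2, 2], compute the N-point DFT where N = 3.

X[k] = Σ(n=0 to 2) x[n] · ω_3^(nk)
where ω_3 = e^(-2πi/3)

Computing each X[k]:
X[0] = 4
X[1] = -2
X[2] = -2

X = [4, -2, -2]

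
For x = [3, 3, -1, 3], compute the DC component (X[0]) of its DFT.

X[0] = Σ(n=0 to 3) x[n] · ω_4^0 = Σ x[n]
= (3) + (3) + (-1) + (3)

X[0] = 8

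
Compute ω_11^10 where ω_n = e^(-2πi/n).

ω_11^10 = e^(-2πi·10/11)
= cos(-2π·10/11) + i·sin(-2π·10/11)
= cos(-20π/11) + i·sin(-20π/11)

ω_11^10 = cos(-20π/11) + i·sin(-20π/11) = 0.8413+0.5406i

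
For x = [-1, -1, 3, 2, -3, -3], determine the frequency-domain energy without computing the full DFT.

Parseval: Σ|x[n]|² = (1/N)Σ|X[k]|², so Σ|X[k]|² = N·Σ|x[n]|² = 6·33.0000

Σ|X[k]|² = N·Σ|x[n]|² = 6·33.0000 = 198.0000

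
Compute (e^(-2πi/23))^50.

Since ω_23^23 = 1, powers reduce modulo 23.
50 mod 23 = 4
So ω_23^50 = ω_23^4 = e^(-2πi·4/23)

ω_23^50 = ω_23^4 = 0.4601-0.8879i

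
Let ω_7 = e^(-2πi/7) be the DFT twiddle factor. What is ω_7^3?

ω_7^3 = e^(-2πi·3/7)
= cos(-2π·3/7) + i·sin(-2π·3/7)
= cos(-6π/7) + i·sin(-6π/7)

ω_7^3 = cos(-6π/7) + i·sin(-6π/7) = -0.9010-0.4339i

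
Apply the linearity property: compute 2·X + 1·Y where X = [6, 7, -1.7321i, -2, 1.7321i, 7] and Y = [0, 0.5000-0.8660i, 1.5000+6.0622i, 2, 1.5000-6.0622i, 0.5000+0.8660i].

By linearity: DFT(2x + 1y) = 2·DFT(x) + 1·DFT(y)
= 2·[6, 7, -1.7321i, -2, 1.7321i, 7] + 1·[0, 0.5000-0.8660i, 1.5000+6.0622i, 2, 1.5000-6.0622i, 0.5000+0.8660i]

Computing element-wise:
Z[0] = 2·(6) + 1·(0) = 12
Z[1] = 2·(7) + 1·(0.5000-0.8660i) = 14.5000-0.8660i
Z[2] = 2·(-1.7321i) + 1·(1.5000+6.0622i) = 1.5000+2.5980i
Z[3] = 2·(-2) + 1·(2) = -2
Z[4] = 2·(1.7321i) + 1·(1.5000-6.0622i) = 1.5000-2.5980i
Z[5] = 2·(7) + 1·(0.5000+0.8660i) = 14.5000+0.8660i

DFT(2x + 1y) = 2·X + 1·Y = [12, 14.5000-0.8660i, 1.5000+2.5980i, -2, 1.5000-2.5980i, 14.5000+0.8660i]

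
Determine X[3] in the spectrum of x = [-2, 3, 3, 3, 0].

X[3] = Σ(n=0 to 4) x[n] · ω_5^(3n) where ω_5 = e^(-2πi/5)
= (-2)·ω_5^0 + (3)·ω_5^3 + (3)·ω_5^6 + (3)·ω_5^9 + (0)·ω_5^12

X[3] = -2.5729+1.7634i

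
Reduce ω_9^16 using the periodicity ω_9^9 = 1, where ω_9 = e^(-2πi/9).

Since ω_9^9 = 1, powers reduce modulo 9.
16 mod 9 = 7
So ω_9^16 = ω_9^7 = e^(-2πi·7/9)

ω_9^16 = ω_9^7 = 0.1736+0.9848i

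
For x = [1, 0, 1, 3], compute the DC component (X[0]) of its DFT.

X[0] = Σ(n=0 to 3) x[n] · ω_4^0 = Σ x[n]
= (1) + (0) + (1) + (3)

X[0] = 5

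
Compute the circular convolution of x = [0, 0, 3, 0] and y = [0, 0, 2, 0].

(x ⊛ y)[n] = Σ(m=0 to 3) x[m] · y[(n-m) mod 4]

Computing each output sample:
(x ⊛ y)[0] = 6
(x ⊛ y)[1] = 0
(x ⊛ y)[2] = 0
(x ⊛ y)[3] = 0

x ⊛ y = [6, 0, 0, 0]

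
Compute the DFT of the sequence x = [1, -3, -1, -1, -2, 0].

X[k] = Σ(n=0 to 5) x[n] · ω_6^(nk)
where ω_6 = e^(-2πi/6)

Computing each X[k]:
X[0] = -6
X[1] = 2.0000+1.7321i
X[2] = 3.0000+3.4641i
X[3] = 2
X[4] = 3.0000-3.4641i
X[5] = 2.0000-1.7321i

X = [-6, 2.0000+1.7321i, 3.0000+3.4641i, 2, 3.0000-3.4641i, 2.0000-1.7321i]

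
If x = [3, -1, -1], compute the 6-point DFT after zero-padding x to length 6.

Original 3-point DFT: [1, 4, 4]
Zero-padded 6-point DFT provides frequency interpolation.

DFT_6([x, 0, ...]) = [1, 3.0000+1.7321i, 4, 3, 4, 3.0000-1.7321i]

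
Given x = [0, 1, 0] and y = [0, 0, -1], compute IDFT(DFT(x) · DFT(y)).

(x ⊛ y)[n] = Σ(m=0 to 2) x[m] · y[(n-m) mod 3]

Computing each output sample:
(x ⊛ y)[0] = -1
(x ⊛ y)[1] = 0
(x ⊛ y)[2] = 0

x ⊛ y = [-1, 0, 0]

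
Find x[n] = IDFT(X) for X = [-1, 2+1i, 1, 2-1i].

x[n] = (1/4) Σ(k=0 to 3) X[k] · e^(2πikn/4)

Computing each x[n]:
x[0] = 1
x[1] = -1
x[2] = -1
x[3] = 0

x = [1, -1, -1, 0]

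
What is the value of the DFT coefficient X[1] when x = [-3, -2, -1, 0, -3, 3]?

X[1] = Σ(n=0 to 5) x[n] · ω_6^(1n) where ω_6 = e^(-2πi/6)
= (-3)·ω_6^0 + (-2)·ω_6^1 + (-1)·ω_6^2 + (0)·ω_6^3 + (-3)·ω_6^4 + (3)·ω_6^5

X[1] = -0.5000+2.5981i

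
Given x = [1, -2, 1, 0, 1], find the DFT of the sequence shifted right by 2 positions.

Time shift by 2: X_shifted[k] = ω_5^(2k) · X[k]
Shifted x = [0, 1, 1, -2, 1]

DFT(x[n-2]) = [1, 1.4271-1.7634i, -1.9271+2.8532i, -1.9271-2.8532i, 1.4271+1.7634i]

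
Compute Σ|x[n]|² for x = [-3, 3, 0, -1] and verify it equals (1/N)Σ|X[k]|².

Time domain:
Σ|x[n]|² = |-3|² + |3|² + |0|² + |-1|² = 19.0000

Frequency domain:
(1/4)Σ|X[k]|² = (1/4)(|-1|² + |-3-4i|² + |-5|² + |-3+4i|²) = (1/4)·76.0000 = 19.0000

Both sides agree, confirming Parseval's theorem.

Σ|x[n]|² = (1/N)Σ|X[k]|² = 19.0000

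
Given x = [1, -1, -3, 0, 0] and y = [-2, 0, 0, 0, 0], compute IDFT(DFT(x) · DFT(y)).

(x ⊛ y)[n] = Σ(m=0 to 4) x[m] · y[(n-m) mod 5]

Computing each output sample:
(x ⊛ y)[0] = -2
(x ⊛ y)[1] = 2
(x ⊛ y)[2] = 6
(x ⊛ y)[3] = 0
(x ⊛ y)[4] = 0

x ⊛ y = [-2, 2, 6, 0, 0]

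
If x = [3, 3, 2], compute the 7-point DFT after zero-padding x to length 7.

Original 3-point DFT: [8, 0.5000-0.8660i, 0.5000+0.8660i]
Zero-padded 7-point DFT provides frequency interpolation.

DFT_7([x, 0, ...]) = [8, 4.4254-4.2954i, 0.5305-2.0570i, 1.5441+0.2620i, 1.5441-0.2620i, 0.5305+2.0570i, 4.4254+4.2954i]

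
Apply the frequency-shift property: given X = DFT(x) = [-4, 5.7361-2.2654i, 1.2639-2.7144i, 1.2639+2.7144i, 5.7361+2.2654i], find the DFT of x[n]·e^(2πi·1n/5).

Modulation property: DFT(ω_5^(-1n)·x[n]) = X[(k-1) mod 5], so circularly shift X by 1 positions.

X[k-1] = [5.7361+2.2654i, -4, 5.7361-2.2654i, 1.2639-2.7144i, 1.2639+2.7144i]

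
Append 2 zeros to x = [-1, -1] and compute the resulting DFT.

Original 2-point DFT: [-2, 0]
Zero-padded 4-point DFT provides frequency interpolation.

DFT_4([x, 0, ...]) = [-2, -1+1i, 0, -1-1i]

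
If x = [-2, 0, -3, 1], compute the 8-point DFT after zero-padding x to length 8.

Original 4-point DFT: [-4, 1+1i, -6, 1-1i]
Zero-padded 8-point DFT provides frequency interpolation.

DFT_8([x, 0, ...]) = [-4, -2.7071+2.2929i, 1+1i, -1.2929-3.7071i, -6, -1.2929+3.7071i, 1-1i, -2.7071-2.2929i]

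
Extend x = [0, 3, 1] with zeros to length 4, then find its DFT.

Original 3-point DFT: [4, -2.0000-1.7321i, -2.0000+1.7321i]
Zero-padded 4-point DFT provides frequency interpolation.

DFT_4([x, 0, ...]) = [4, -1-3i, -2, -1+3i]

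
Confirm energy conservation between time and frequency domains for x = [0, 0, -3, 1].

Time domain:
Σ|x[n]|² = |0|² + |0|² + |-3|² + |1|² = 10.0000

Frequency domain:
(1/4)Σ|X[k]|² = (1/4)(|-2|² + |3+1i|² + |-4|² + |3-1i|²) = (1/4)·40.0000 = 10.0000

Both sides agree, confirming Parseval's theorem.

Σ|x[n]|² = (1/N)Σ|X[k]|² = 10.0000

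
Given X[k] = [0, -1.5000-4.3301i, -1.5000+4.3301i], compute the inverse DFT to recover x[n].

x[n] = (1/3) Σ(k=0 to 2) X[k] · e^(2πikn/3)

Computing each x[n]:
x[0] = -1
x[1] = 3
x[2] = -2

x = [-1, 3, -2]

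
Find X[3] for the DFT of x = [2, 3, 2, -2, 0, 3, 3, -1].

X[3] = Σ(n=0 to 7) x[n] · ω_8^(3n) where ω_8 = e^(-2πi/8)
= (2)·ω_8^0 + (3)·ω_8^3 + (2)·ω_8^6 + (-2)·ω_8^9 + (0)·ω_8^12 + (3)·ω_8^15 + (3)·ω_8^18 + (-1)·ω_8^21

X[3] = 1.2929-0.2929i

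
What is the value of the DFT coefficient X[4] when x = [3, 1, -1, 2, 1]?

X[4] = Σ(n=0 to 4) x[n] · ω_5^(4n) where ω_5 = e^(-2πi/5)
= (3)·ω_5^0 + (1)·ω_5^4 + (-1)·ω_5^8 + (2)·ω_5^12 + (1)·ω_5^16

X[4] = 2.8090-1.7634i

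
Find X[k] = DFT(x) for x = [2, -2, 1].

X[k] = Σ(n=0 to 2) x[n] · ω_3^(nk)
where ω_3 = e^(-2πi/3)

Computing each X[k]:
X[0] = 1
X[1] = 2.5000+2.5981i
X[2] = 2.5000-2.5981i

X = [1, 2.5000+2.5981i, 2.5000-2.5981i]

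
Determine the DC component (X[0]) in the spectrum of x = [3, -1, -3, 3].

X[0] = Σ(n=0 to 3) x[n] · ω_4^0 = Σ x[n]
= (3) + (-1) + (-3) + (3)

X[0] = 2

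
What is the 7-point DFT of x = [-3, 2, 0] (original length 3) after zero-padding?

Original 3-point DFT: [-1, -4.0000-1.7321i, -4.0000+1.7321i]
Zero-padded 7-point DFT provides frequency interpolation.

DFT_7([x, 0, ...]) = [-1, -1.7530-1.5637i, -3.4450-1.9499i, -4.8019-0.8678i, -4.8019+0.8678i, -3.4450+1.9499i, -1.7530+1.5637i]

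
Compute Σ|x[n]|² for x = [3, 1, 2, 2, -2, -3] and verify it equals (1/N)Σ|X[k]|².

Time domain:
Σ|x[n]|² = |3|² + |1|² + |2|² + |2|² + |-2|² + |-3|² = 31.0000

Frequency domain:
(1/6)Σ|X[k]|² = (1/6)(|3|² + |-6.9282i|² + |6|² + |3|² + |6|² + |6.9282i|²) = (1/6)·186.0000 = 31.0000

Both sides agree, confirming Parseval's theorem.

Σ|x[n]|² = (1/N)Σ|X[k]|² = 31.0000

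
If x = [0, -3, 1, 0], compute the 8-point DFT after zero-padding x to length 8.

Original 4-point DFT: [-2, -1+3i, 4, -1-3i]
Zero-padded 8-point DFT provides frequency interpolation.

DFT_8([x, 0, ...]) = [-2, -2.1213+1.1213i, -1+3i, 2.1213+3.1213i, 4, 2.1213-3.1213i, -1-3i, -2.1213-1.1213i]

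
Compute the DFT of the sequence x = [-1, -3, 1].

X[k] = Σ(n=0 to 2) x[n] · ω_3^(nk)
where ω_3 = e^(-2πi/3)

Computing each X[k]:
X[0] = -3
X[1] = 3.4641i
X[2] = -3.4641i

X = [-3, 3.4641i, -3.4641i]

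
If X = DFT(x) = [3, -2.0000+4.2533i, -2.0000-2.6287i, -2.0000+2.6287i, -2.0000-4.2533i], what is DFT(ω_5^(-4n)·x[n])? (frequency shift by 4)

Modulation property: DFT(ω_5^(-4n)·x[n]) = X[(k-4) mod 5], so circularly shift X by 4 positions.

X[k-4] = [-2.0000+4.2533i, -2.0000-2.6287i, -2.0000+2.6287i, -2.0000-4.2533i, 3]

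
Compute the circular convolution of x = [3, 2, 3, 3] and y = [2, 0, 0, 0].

(x ⊛ y)[n] = Σ(m=0 to 3) x[m] · y[(n-m) mod 4]

Computing each output sample:
(x ⊛ y)[0] = 6
(x ⊛ y)[1] = 4
(x ⊛ y)[2] = 6
(x ⊛ y)[3] = 6

x ⊛ y = [6, 4, 6, 6]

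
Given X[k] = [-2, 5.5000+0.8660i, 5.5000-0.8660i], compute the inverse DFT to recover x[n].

x[n] = (1/3) Σ(k=0 to 2) X[k] · e^(2πikn/3)

Computing each x[n]:
x[0] = 3
x[1] = -3
x[2] = -2

x = [3, -3, -2]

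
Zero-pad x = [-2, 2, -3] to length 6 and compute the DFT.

Original 3-point DFT: [-3, -1.5000-4.3301i, -1.5000+4.3301i]
Zero-padded 6-point DFT provides frequency interpolation.

DFT_6([x, 0, ...]) = [-3, 0.5000+0.8660i, -1.5000-4.3301i, -7, -1.5000+4.3301i, 0.5000-0.8660i]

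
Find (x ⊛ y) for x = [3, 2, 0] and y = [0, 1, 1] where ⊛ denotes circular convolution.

(x ⊛ y)[n] = Σ(m=0 to 2) x[m] · y[(n-m) mod 3]

Computing each output sample:
(x ⊛ y)[0] = 2
(x ⊛ y)[1] = 3
(x ⊛ y)[2] = 5

x ⊛ y = [2, 3, 5]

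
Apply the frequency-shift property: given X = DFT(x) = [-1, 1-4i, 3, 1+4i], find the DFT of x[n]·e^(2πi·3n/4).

Modulation property: DFT(ω_4^(-3n)·x[n]) = X[(k-3) mod 4], so circularly shift X by 3 positions.

X[k-3] = [1-4i, 3, 1+4i, -1]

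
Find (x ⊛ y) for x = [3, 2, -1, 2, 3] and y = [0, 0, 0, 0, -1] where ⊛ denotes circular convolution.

(x ⊛ y)[n] = Σ(m=0 to 4) x[m] · y[(n-m) mod 5]

Computing each output sample:
(x ⊛ y)[0] = -2
(x ⊛ y)[1] = 1
(x ⊛ y)[2] = -2
(x ⊛ y)[3] = -3
(x ⊛ y)[4] = -3

x ⊛ y = [-2, 1, -2, -3, -3]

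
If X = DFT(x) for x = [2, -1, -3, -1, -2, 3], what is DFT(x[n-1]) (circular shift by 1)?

Time shift by 1: X_shifted[k] = ω_6^(1k) · X[k]
Shifted x = [3, 2, -1, -3, -1, -2]

DFT(x[n-1]) = [-2, 7.0000-3.4641i, 1.0000-3.4641i, 4, 1.0000+3.4641i, 7.0000+3.4641i]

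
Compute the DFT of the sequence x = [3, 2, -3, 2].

X[k] = Σ(n=0 to 3) x[n] · ω_4^(nk)
where ω_4 = e^(-2πi/4)

Computing each X[k]:
X[0] = 4
X[1] = 6
X[2] = -4
X[3] = 6

X = [4, 6, -4, 6]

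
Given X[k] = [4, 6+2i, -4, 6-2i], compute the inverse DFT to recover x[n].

x[n] = (1/4) Σ(k=0 to 3) X[k] · e^(2πikn/4)

Computing each x[n]:
x[0] = 3
x[1] = 1
x[2] = -3
x[3] = 3

x = [3, 1, -3, 3]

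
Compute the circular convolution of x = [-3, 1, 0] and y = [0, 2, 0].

(x ⊛ y)[n] = Σ(m=0 to 2) x[m] · y[(n-m) mod 3]

Computing each output sample:
(x ⊛ y)[0] = 0
(x ⊛ y)[1] = -6
(x ⊛ y)[2] = 2

x ⊛ y = [0, -6, 2]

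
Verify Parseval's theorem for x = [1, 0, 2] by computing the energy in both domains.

Time domain:
Σ|x[n]|² = |1|² + |0|² + |2|² = 5.0000

Frequency domain:
(1/3)Σ|X[k]|² = (1/3)(|3|² + |1.7321i|² + |-1.7321i|²) = (1/3)·15.0000 = 5.0000

Both sides agree, confirming Parseval's theorem.

Σ|x[n]|² = (1/N)Σ|X[k]|² = 5.0000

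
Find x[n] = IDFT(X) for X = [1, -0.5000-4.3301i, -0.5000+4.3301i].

x[n] = (1/3) Σ(k=0 to 2) X[k] · e^(2πikn/3)

Computing each x[n]:
x[0] = 0
x[1] = 3
x[2] = -2

x = [0, 3, -2]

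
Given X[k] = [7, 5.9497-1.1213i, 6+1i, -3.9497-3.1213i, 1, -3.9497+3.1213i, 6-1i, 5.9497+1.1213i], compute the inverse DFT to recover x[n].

x[n] = (1/8) Σ(k=0 to 7) X[k] · e^(2πikn/8)

Computing each x[n]:
x[0] = 3
x[1] = 3
x[2] = -1
x[3] = 0
x[4] = 2
x[5] = -2
x[6] = 0
x[7] = 2

x = [3, 3, -1, 0, 2, -2, 0, 2]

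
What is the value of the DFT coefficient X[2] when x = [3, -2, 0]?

X[2] = Σ(n=0 to 2) x[n] · ω_3^(2n) where ω_3 = e^(-2πi/3)
= (3)·ω_3^0 + (-2)·ω_3^2 + (0)·ω_3^4

X[2] = 4.0000-1.7321i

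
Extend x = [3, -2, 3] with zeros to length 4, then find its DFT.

Original 3-point DFT: [4, 2.5000+4.3301i, 2.5000-4.3301i]
Zero-padded 4-point DFT provides frequency interpolation.

DFT_4([x, 0, ...]) = [4, 2i, 8, -2i]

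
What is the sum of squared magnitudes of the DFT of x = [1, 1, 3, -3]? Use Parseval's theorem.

Parseval: Σ|x[n]|² = (1/N)Σ|X[k]|², so Σ|X[k]|² = N·Σ|x[n]|² = 4·20.0000

Σ|X[k]|² = N·Σ|x[n]|² = 4·20.0000 = 80.0000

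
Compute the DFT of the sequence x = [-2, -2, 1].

X[k] = Σ(n=0 to 2) x[n] · ω_3^(nk)
where ω_3 = e^(-2πi/3)

Computing each X[k]:
X[0] = -3
X[1] = -1.5000+2.5981i
X[2] = -1.5000-2.5981i

X = [-3, -1.5000+2.5981i, -1.5000-2.5981i]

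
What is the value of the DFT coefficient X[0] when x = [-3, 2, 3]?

X[0] = Σ(n=0 to 2) x[n] · ω_3^0 = Σ x[n]
= (-3) + (2) + (3)

X[0] = 2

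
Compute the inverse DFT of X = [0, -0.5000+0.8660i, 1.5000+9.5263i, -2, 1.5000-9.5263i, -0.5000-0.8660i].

x[n] = (1/6) Σ(k=0 to 5) X[k] · e^(2πikn/6)

Computing each x[n]:
x[0] = 0
x[1] = -3
x[2] = 2
x[3] = 1
x[4] = -3
x[5] = 3

x = [0, -3, 2, 1, -3, 3]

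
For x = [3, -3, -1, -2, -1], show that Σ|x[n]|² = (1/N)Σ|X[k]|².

Time domain:
Σ|x[n]|² = |3|² + |-3|² + |-1|² + |-2|² + |-1|² = 24.0000

Frequency domain:
(1/5)Σ|X[k]|² = (1/5)(|-4|² + |4.1910+1.3143i|² + |5.3090+2.1266i|² + |5.3090-2.1266i|² + |4.1910-1.3143i|²) = (1/5)·120.0000 = 24.0000

Both sides agree, confirming Parseval's theorem.

Σ|x[n]|² = (1/N)Σ|X[k]|² = 24.0000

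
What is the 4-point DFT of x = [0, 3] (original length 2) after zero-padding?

Original 2-point DFT: [3, -3]
Zero-padded 4-point DFT provides frequency interpolation.

DFT_4([x, 0, ...]) = [3, -3i, -3, 3i]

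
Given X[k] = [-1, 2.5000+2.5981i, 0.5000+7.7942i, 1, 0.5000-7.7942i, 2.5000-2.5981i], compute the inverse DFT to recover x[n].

x[n] = (1/6) Σ(k=0 to 5) X[k] · e^(2πikn/6)

Computing each x[n]:
x[0] = 1
x[1] = -3
x[2] = 1
x[3] = -1
x[4] = -2
x[5] = 3

x = [1, -3, 1, -1, -2, 3]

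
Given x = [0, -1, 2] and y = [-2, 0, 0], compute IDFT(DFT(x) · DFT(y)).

(x ⊛ y)[n] = Σ(m=0 to 2) x[m] · y[(n-m) mod 3]

Computing each output sample:
(x ⊛ y)[0] = 0
(x ⊛ y)[1] = 2
(x ⊛ y)[2] = -4

x ⊛ y = [0, 2, -4]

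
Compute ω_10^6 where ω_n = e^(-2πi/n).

ω_10^6 = e^(-2πi·6/10)
= cos(-2π·6/10) + i·sin(-2π·6/10)
= cos(-12π/10) + i·sin(-12π/10)

ω_10^6 = cos(-12π/10) + i·sin(-12π/10) = -0.8090+0.5878i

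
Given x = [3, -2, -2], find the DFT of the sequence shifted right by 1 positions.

Time shift by 1: X_shifted[k] = ω_3^(1k) · X[k]
Shifted x = [-2, 3, -2]

DFT(x[n-1]) = [-1, -2.5000-4.3301i, -2.5000+4.3301i]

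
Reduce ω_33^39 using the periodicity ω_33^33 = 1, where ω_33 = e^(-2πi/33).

Since ω_33^33 = 1, powers reduce modulo 33.
39 mod 33 = 6
So ω_33^39 = ω_33^6 = e^(-2πi·6/33)

ω_33^39 = ω_33^6 = 0.4154-0.9096i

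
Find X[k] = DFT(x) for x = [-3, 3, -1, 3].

X[k] = Σ(n=0 to 3) x[n] · ω_4^(nk)
where ω_4 = e^(-2πi/4)

Computing each X[k]:
X[0] = 2
X[1] = -2
X[2] = -10
X[3] = -2

X = [2, -2, -10, -2]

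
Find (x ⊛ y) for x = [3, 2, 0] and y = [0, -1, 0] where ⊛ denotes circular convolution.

(x ⊛ y)[n] = Σ(m=0 to 2) x[m] · y[(n-m) mod 3]

Computing each output sample:
(x ⊛ y)[0] = 0
(x ⊛ y)[1] = -3
(x ⊛ y)[2] = -2

x ⊛ y = [0, -3, -2]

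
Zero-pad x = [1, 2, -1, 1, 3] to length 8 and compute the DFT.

Original 5-point DFT: [6, 2.5451+2.1266i, -3.0451-1.3143i, -3.0451+1.3143i, 2.5451-2.1266i]
Zero-padded 8-point DFT provides frequency interpolation.

DFT_8([x, 0, ...]) = [6, -1.2929-1.1213i, 5-1i, -2.7071-3.1213i, 0, -2.7071+3.1213i, 5+1i, -1.2929+1.1213i]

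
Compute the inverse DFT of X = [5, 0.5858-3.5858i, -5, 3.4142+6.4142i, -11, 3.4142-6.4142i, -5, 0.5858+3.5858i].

x[n] = (1/8) Σ(k=0 to 7) X[k] · e^(2πikn/8)

Computing each x[n]:
x[0] = -1
x[1] = 1
x[2] = 3
x[3] = 2
x[4] = -3
x[5] = 3
x[6] = -2
x[7] = 2

x = [-1, 1, 3, 2, -3, 3, -2, 2]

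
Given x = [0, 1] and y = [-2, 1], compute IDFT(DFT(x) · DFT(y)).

(x ⊛ y)[n] = Σ(m=0 to 1) x[m] · y[(n-m) mod 2]

Computing each output sample:
(x ⊛ y)[0] = 1
(x ⊛ y)[1] = -2

x ⊛ y = [1, -2]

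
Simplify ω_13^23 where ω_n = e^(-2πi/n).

Since ω_13^13 = 1, powers reduce modulo 13.
23 mod 13 = 10
So ω_13^23 = ω_13^10 = e^(-2πi·10/13)

ω_13^23 = ω_13^10 = 0.1205+0.9927i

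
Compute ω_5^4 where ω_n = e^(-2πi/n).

ω_5^4 = e^(-2πi·4/5)
= cos(-2π·4/5) + i·sin(-2π·4/5)
= cos(-8π/5) + i·sin(-8π/5)

ω_5^4 = cos(-8π/5) + i·sin(-8π/5) = 0.3090+0.9511i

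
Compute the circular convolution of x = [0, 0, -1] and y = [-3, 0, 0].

(x ⊛ y)[n] = Σ(m=0 to 2) x[m] · y[(n-m) mod 3]

Computing each output sample:
(x ⊛ y)[0] = 0
(x ⊛ y)[1] = 0
(x ⊛ y)[2] = 3

x ⊛ y = [0, 0, 3]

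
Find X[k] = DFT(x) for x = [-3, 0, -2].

X[k] = Σ(n=0 to 2) x[n] · ω_3^(nk)
where ω_3 = e^(-2πi/3)

Computing each X[k]:
X[0] = -5
X[1] = -2.0000-1.7321i
X[2] = -2.0000+1.7321i

X = [-5, -2.0000-1.7321i, -2.0000+1.7321i]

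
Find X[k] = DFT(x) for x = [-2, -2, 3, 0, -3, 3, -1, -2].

X[k] = Σ(n=0 to 7) x[n] · ω_8^(nk)
where ω_8 = e^(-2πi/8)

Computing each X[k]:
X[0] = -4
X[1] = -3.9497-1.8787i
X[2] = -7-3i
X[3] = 5.9497+6.1213i
X[4] = -2
X[5] = 5.9497-6.1213i
X[6] = -7+3i
X[7] = -3.9497+1.8787i

X = [-4, -3.9497-1.8787i, -7-3i, 5.9497+6.1213i, -2, 5.9497-6.1213i, -7+3i, -3.9497+1.8787i]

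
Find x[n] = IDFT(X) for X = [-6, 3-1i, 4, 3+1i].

x[n] = (1/4) Σ(k=0 to 3) X[k] · e^(2πikn/4)

Computing each x[n]:
x[0] = 1
x[1] = -2
x[2] = -2
x[3] = -3

x = [1, -2, -2, -3]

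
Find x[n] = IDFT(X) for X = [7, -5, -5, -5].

x[n] = (1/4) Σ(k=0 to 3) X[k] · e^(2πikn/4)

Computing each x[n]:
x[0] = -2
x[1] = 3
x[2] = 3
x[3] = 3

x = [-2, 3, 3, 3]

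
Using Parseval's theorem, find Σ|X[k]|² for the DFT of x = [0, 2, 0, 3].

Parseval: Σ|x[n]|² = (1/N)Σ|X[k]|², so Σ|X[k]|² = N·Σ|x[n]|² = 4·13.0000

Σ|X[k]|² = N·Σ|x[n]|² = 4·13.0000 = 52.0000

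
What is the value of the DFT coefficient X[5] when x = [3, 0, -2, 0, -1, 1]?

X[5] = Σ(n=0 to 5) x[n] · ω_6^(5n) where ω_6 = e^(-2πi/6)
= (3)·ω_6^0 + (0)·ω_6^5 + (-2)·ω_6^10 + (0)·ω_6^15 + (-1)·ω_6^20 + (1)·ω_6^25

X[5] = 5.0000-1.7321i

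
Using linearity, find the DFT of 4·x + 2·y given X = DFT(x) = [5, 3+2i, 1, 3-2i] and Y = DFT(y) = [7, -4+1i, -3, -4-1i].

By linearity: DFT(4x + 2y) = 4·DFT(x) + 2·DFT(y)
= 4·[5, 3+2i, 1, 3-2i] + 2·[7, -4+1i, -3, -4-1i]

Computing element-wise:
Z[0] = 4·(5) + 2·(7) = 34
Z[1] = 4·(3+2i) + 2·(-4+1i) = 4+10i
Z[2] = 4·(1) + 2·(-3) = -2
Z[3] = 4·(3-2i) + 2·(-4-1i) = 4-10i

DFT(4x + 2y) = 4·X + 2·Y = [34, 4+10i, -2, 4-10i]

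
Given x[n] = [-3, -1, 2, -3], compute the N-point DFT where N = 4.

X[k] = Σ(n=0 to 3) x[n] · ω_4^(nk)
where ω_4 = e^(-2πi/4)

Computing each X[k]:
X[0] = -5
X[1] = -5-2i
X[2] = 3
X[3] = -5+2i

X = [-5, -5-2i, 3, -5+2i]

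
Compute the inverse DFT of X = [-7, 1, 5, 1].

x[n] = (1/4) Σ(k=0 to 3) X[k] · e^(2πikn/4)

Computing each x[n]:
x[0] = 0
x[1] = -3
x[2] = -1
x[3] = -3

x = [0, -3, -1, -3]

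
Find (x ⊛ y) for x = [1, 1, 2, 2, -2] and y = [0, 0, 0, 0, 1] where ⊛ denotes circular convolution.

(x ⊛ y)[n] = Σ(m=0 to 4) x[m] · y[(n-m) mod 5]

Computing each output sample:
(x ⊛ y)[0] = 1
(x ⊛ y)[1] = 2
(x ⊛ y)[2] = 2
(x ⊛ y)[3] = -2
(x ⊛ y)[4] = 1

x ⊛ y = [1, 2, 2, -2, 1]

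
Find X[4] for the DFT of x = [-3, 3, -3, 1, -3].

X[4] = Σ(n=0 to 4) x[n] · ω_5^(4n) where ω_5 = e^(-2πi/5)
= (-3)·ω_5^0 + (3)·ω_5^4 + (-3)·ω_5^8 + (1)·ω_5^12 + (-3)·ω_5^16

X[4] = -1.3820+3.3552i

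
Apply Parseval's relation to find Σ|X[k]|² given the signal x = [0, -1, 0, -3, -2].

Parseval: Σ|x[n]|² = (1/N)Σ|X[k]|², so Σ|X[k]|² = N·Σ|x[n]|² = 5·14.0000

Σ|X[k]|² = N·Σ|x[n]|² = 5·14.0000 = 70.0000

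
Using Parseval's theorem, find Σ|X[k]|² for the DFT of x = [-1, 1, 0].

Parseval: Σ|x[n]|² = (1/N)Σ|X[k]|², so Σ|X[k]|² = N·Σ|x[n]|² = 3·2.0000

Σ|X[k]|² = N·Σ|x[n]|² = 3·2.0000 = 6.0000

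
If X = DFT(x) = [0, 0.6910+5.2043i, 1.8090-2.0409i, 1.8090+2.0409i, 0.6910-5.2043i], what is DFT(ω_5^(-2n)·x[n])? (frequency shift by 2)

Modulation property: DFT(ω_5^(-2n)·x[n]) = X[(k-2) mod 5], so circularly shift X by 2 positions.

X[k-2] = [1.8090+2.0409i, 0.6910-5.2043i, 0, 0.6910+5.2043i, 1.8090-2.0409i]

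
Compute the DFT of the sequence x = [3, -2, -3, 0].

X[k] = Σ(n=0 to 3) x[n] · ω_4^(nk)
where ω_4 = e^(-2πi/4)

Computing each X[k]:
X[0] = -2
X[1] = 6+2i
X[2] = 2
X[3] = 6-2i

X = [-2, 6+2i, 2, 6-2i]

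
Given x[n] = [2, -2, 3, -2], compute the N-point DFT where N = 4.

X[k] = Σ(n=0 to 3) x[n] · ω_4^(nk)
where ω_4 = e^(-2πi/4)

Computing each X[k]:
X[0] = 1
X[1] = -1
X[2] = 9
X[3] = -1

X = [1, -1, 9, -1]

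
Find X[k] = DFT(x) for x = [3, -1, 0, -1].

X[k] = Σ(n=0 to 3) x[n] · ω_4^(nk)
where ω_4 = e^(-2πi/4)

Computing each X[k]:
X[0] = 1
X[1] = 3
X[2] = 5
X[3] = 3

X = [1, 3, 5, 3]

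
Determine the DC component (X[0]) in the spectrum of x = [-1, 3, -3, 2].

X[0] = Σ(n=0 to 3) x[n] · ω_4^0 = Σ x[n]
= (-1) + (3) + (-3) + (2)

X[0] = 1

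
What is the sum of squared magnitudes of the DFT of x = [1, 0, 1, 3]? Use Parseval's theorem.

Parseval: Σ|x[n]|² = (1/N)Σ|X[k]|², so Σ|X[k]|² = N·Σ|x[n]|² = 4·11.0000

Σ|X[k]|² = N·Σ|x[n]|² = 4·11.0000 = 44.0000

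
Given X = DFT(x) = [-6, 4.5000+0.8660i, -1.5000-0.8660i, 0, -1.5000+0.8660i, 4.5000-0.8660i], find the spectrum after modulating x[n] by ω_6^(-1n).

Modulation property: DFT(ω_6^(-1n)·x[n]) = X[(k-1) mod 6], so circularly shift X by 1 positions.

X[k-1] = [4.5000-0.8660i, -6, 4.5000+0.8660i, -1.5000-0.8660i, 0, -1.5000+0.8660i]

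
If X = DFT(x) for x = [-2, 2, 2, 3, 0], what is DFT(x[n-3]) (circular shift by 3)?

Time shift by 3: X_shifted[k] = ω_5^(3k) · X[k]
Shifted x = [2, 3, 0, -2, 2]

DFT(x[n-3]) = [5, 5.1631-2.1266i, -2.6631+1.3143i, -2.6631-1.3143i, 5.1631+2.1266i]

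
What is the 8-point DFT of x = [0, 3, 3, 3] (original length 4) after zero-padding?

Original 4-point DFT: [9, -3, -3, -3]
Zero-padded 8-point DFT provides frequency interpolation.

DFT_8([x, 0, ...]) = [9, -7.2426i, -3, -1.2426i, -3, 1.2426i, -3, 7.2426i]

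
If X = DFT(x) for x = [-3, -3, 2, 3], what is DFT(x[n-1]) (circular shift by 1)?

Time shift by 1: X_shifted[k] = ω_4^(1k) · X[k]
Shifted x = [3, -3, -3, 2]

DFT(x[n-1]) = [-1, 6+5i, 1, 6-5i]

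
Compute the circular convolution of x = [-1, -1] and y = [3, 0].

(x ⊛ y)[n] = Σ(m=0 to 1) x[m] · y[(n-m) mod 2]

Computing each output sample:
(x ⊛ y)[0] = -3
(x ⊛ y)[1] = -3

x ⊛ y = [-3, -3]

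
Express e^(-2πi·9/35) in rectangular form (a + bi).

ω_35^9 = e^(-2πi·9/35)
= cos(-2π·9/35) + i·sin(-2π·9/35)
= cos(-18π/35) + i·sin(-18π/35)

ω_35^9 = cos(-18π/35) + i·sin(-18π/35) = -0.0449-0.9990i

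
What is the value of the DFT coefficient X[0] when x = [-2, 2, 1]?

X[0] = Σ(n=0 to 2) x[n] · ω_3^0 = Σ x[n]
= (-2) + (2) + (1)

X[0] = 1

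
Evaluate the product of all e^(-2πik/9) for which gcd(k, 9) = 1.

The primitive 9th roots of unity are ω_9^k for k coprime to 9: k ∈ {1, 2, 4, 5, 7, 8}
Their product equals the constant term of the cyclotomic polynomial Φ_9(x) up to sign.
For n ≥ 3, the product of all primitive nth roots of unity is 1. (For n=1 it is 1; for n=2 it is -1.)

1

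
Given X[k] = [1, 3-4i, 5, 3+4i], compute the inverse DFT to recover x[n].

x[n] = (1/4) Σ(k=0 to 3) X[k] · e^(2πikn/4)

Computing each x[n]:
x[0] = 3
x[1] = 1
x[2] = 0
x[3] = -3

x = [3, 1, 0, -3]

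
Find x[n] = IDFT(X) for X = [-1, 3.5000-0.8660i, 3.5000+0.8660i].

x[n] = (1/3) Σ(k=0 to 2) X[k] · e^(2πikn/3)

Computing each x[n]:
x[0] = 2
x[1] = -1
x[2] = -2

x = [2, -1, -2]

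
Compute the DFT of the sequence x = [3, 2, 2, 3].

X[k] = Σ(n=0 to 3) x[n] · ω_4^(nk)
where ω_4 = e^(-2πi/4)

Computing each X[k]:
X[0] = 10
X[1] = 1+1i
X[2] = 0
X[3] = 1-1i

X = [10, 1+1i, 0, 1-1i]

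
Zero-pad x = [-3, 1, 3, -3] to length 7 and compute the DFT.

Original 4-point DFT: [-2, -6-4i, 2, -6+4i]
Zero-padded 7-point DFT provides frequency interpolation.

DFT_7([x, 0, ...]) = [-2, -0.3412-2.4050i, -7.7959-2.0188i, -1.3629+4.8364i, -1.3629-4.8364i, -7.7959+2.0188i, -0.3412+2.4050i]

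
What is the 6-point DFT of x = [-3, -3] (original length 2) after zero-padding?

Original 2-point DFT: [-6, 0]
Zero-padded 6-point DFT provides frequency interpolation.

DFT_6([x, 0, ...]) = [-6, -4.5000+2.5981i, -1.5000+2.5981i, 0, -1.5000-2.5981i, -4.5000-2.5981i]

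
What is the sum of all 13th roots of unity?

Sum of all nth roots of unity equals 0 for n > 1 (geometric series with r ≠ 1).

0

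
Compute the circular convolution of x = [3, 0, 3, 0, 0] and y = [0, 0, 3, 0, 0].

(x ⊛ y)[n] = Σ(m=0 to 4) x[m] · y[(n-m) mod 5]

Computing each output sample:
(x ⊛ y)[0] = 0
(x ⊛ y)[1] = 0
(x ⊛ y)[2] = 9
(x ⊛ y)[3] = 0
(x ⊛ y)[4] = 9

x ⊛ y = [0, 0, 9, 0, 9]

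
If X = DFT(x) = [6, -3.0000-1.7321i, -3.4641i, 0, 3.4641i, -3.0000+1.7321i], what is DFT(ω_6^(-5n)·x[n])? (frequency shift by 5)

Modulation property: DFT(ω_6^(-5n)·x[n]) = X[(k-5) mod 6], so circularly shift X by 5 positions.

X[k-5] = [-3.0000-1.7321i, -3.4641i, 0, 3.4641i, -3.0000+1.7321i, 6]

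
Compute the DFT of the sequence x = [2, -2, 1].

X[k] = Σ(n=0 to 2) x[n] · ω_3^(nk)
where ω_3 = e^(-2πi/3)

Computing each X[k]:
X[0] = 1
X[1] = 2.5000+2.5981i
X[2] = 2.5000-2.5981i

X = [1, 2.5000+2.5981i, 2.5000-2.5981i]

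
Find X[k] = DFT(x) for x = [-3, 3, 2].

X[k] = Σ(n=0 to 2) x[n] · ω_3^(nk)
where ω_3 = e^(-2πi/3)

Computing each X[k]:
X[0] = 2
X[1] = -5.5000-0.8660i
X[2] = -5.5000+0.8660i

X = [2, -5.5000-0.8660i, -5.5000+0.8660i]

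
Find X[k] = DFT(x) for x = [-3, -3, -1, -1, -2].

X[k] = Σ(n=0 to 4) x[n] · ω_5^(nk)
where ω_5 = e^(-2πi/5)

Computing each X[k]:
X[0] = -10
X[1] = -2.9271+0.9511i
X[2] = 0.4271+0.5878i
X[3] = 0.4271-0.5878i
X[4] = -2.9271-0.9511i

X = [-10, -2.9271+0.9511i, 0.4271+0.5878i, 0.4271-0.5878i, -2.9271-0.9511i]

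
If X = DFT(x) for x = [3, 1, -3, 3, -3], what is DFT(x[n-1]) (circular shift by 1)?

Time shift by 1: X_shifted[k] = ω_5^(1k) · X[k]
Shifted x = [-3, 3, 1, -3, 3]

DFT(x[n-1]) = [1, 0.4721-2.3511i, -8.4721+3.8042i, -8.4721-3.8042i, 0.4721+2.3511i]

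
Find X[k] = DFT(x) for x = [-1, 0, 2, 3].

X[k] = Σ(n=0 to 3) x[n] · ω_4^(nk)
where ω_4 = e^(-2πi/4)

Computing each X[k]:
X[0] = 4
X[1] = -3+3i
X[2] = -2
X[3] = -3-3i

X = [4, -3+3i, -2, -3-3i]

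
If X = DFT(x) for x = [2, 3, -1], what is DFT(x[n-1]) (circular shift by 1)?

Time shift by 1: X_shifted[k] = ω_3^(1k) · X[k]
Shifted x = [-1, 2, 3]

DFT(x[n-1]) = [4, -3.5000+0.8660i, -3.5000-0.8660i]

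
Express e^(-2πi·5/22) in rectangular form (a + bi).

ω_22^5 = e^(-2πi·5/22)
= cos(-2π·5/22) + i·sin(-2π·5/22)
= cos(-10π/22) + i·sin(-10π/22)

ω_22^5 = cos(-10π/22) + i·sin(-10π/22) = 0.1423-0.9898i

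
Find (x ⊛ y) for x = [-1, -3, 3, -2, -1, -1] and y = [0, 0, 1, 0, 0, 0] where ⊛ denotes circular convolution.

(x ⊛ y)[n] = Σ(m=0 to 5) x[m] · y[(n-m) mod 6]

Computing each output sample:
(x ⊛ y)[0] = -1
(x ⊛ y)[1] = -1
(x ⊛ y)[2] = -1
(x ⊛ y)[3] = -3
(x ⊛ y)[4] = 3
(x ⊛ y)[5] = -2

x ⊛ y = [-1, -1, -1, -3, 3, -2]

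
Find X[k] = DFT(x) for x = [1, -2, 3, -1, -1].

X[k] = Σ(n=0 to 4) x[n] · ω_5^(nk)
where ω_5 = e^(-2πi/5)

Computing each X[k]:
X[0] = 0
X[1] = -1.5451-1.4001i
X[2] = 4.0451+4.3920i
X[3] = 4.0451-4.3920i
X[4] = -1.5451+1.4001i

X = [0, -1.5451-1.4001i, 4.0451+4.3920i, 4.0451-4.3920i, -1.5451+1.4001i]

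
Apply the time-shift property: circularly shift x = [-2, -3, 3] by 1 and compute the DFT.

Time shift by 1: X_shifted[k] = ω_3^(1k) · X[k]
Shifted x = [3, -2, -3]

DFT(x[n-1]) = [-2, 5.5000-0.8660i, 5.5000+0.8660i]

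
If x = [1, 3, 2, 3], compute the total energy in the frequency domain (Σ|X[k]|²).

Parseval: Σ|x[n]|² = (1/N)Σ|X[k]|², so Σ|X[k]|² = N·Σ|x[n]|² = 4·23.0000

Σ|X[k]|² = N·Σ|x[n]|² = 4·23.0000 = 92.0000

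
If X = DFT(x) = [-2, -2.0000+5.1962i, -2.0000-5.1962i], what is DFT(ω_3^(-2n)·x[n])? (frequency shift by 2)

Modulation property: DFT(ω_3^(-2n)·x[n]) = X[(k-2) mod 3], so circularly shift X by 2 positions.

X[k-2] = [-2.0000+5.1962i, -2.0000-5.1962i, -2]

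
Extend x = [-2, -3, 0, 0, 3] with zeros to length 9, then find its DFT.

Original 5-point DFT: [-2, -2.0000+5.7063i, -2.0000+3.5267i, -2.0000-3.5267i, -2.0000-5.7063i]
Zero-padded 9-point DFT provides frequency interpolation.

DFT_9([x, 0, ...]) = [-2, -7.1172+0.9023i, -0.2228+4.8828i, -2, 1.3400+3.9805i, 1.3400-3.9805i, -2, -0.2228-4.8828i, -7.1172-0.9023i]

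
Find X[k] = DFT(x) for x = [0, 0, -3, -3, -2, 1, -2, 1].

X[k] = Σ(n=0 to 7) x[n] · ω_8^(nk)
where ω_8 = e^(-2πi/8)

Computing each X[k]:
X[0] = -8
X[1] = 4.1213+4.5355i
X[2] = 3-3i
X[3] = -0.1213+2.5355i
X[4] = -6
X[5] = -0.1213-2.5355i
X[6] = 3+3i
X[7] = 4.1213-4.5355i

X = [-8, 4.1213+4.5355i, 3-3i, -0.1213+2.5355i, -6, -0.1213-2.5355i, 3+3i, 4.1213-4.5355i]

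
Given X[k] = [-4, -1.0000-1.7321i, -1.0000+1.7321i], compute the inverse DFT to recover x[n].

x[n] = (1/3) Σ(k=0 to 2) X[k] · e^(2πikn/3)

Computing each x[n]:
x[0] = -2
x[1] = 0
x[2] = -2

x = [-2, 0, -2]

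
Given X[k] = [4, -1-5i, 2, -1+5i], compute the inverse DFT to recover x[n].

x[n] = (1/4) Σ(k=0 to 3) X[k] · e^(2πikn/4)

Computing each x[n]:
x[0] = 1
x[1] = 3
x[2] = 2
x[3] = -2

x = [1, 3, 2, -2]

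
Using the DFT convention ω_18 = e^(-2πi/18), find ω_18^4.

ω_18^4 = e^(-2πi·4/18)
= cos(-2π·4/18) + i·sin(-2π·4/18)
= cos(-8π/18) + i·sin(-8π/18)

ω_18^4 = cos(-8π/18) + i·sin(-8π/18) = 0.1736-0.9848i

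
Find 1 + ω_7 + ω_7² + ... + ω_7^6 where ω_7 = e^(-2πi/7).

Sum of all nth roots of unity equals 0 for n > 1 (geometric series with r ≠ 1).

0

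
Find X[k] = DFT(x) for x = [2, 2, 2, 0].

X[k] = Σ(n=0 to 3) x[n] · ω_4^(nk)
where ω_4 = e^(-2πi/4)

Computing each X[k]:
X[0] = 6
X[1] = -2i
X[2] = 2
X[3] = 2i

X = [6, -2i, 2, 2i]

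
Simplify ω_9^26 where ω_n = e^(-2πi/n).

Since ω_9^9 = 1, powers reduce modulo 9.
26 mod 9 = 8
So ω_9^26 = ω_9^8 = e^(-2πi·8/9)

ω_9^26 = ω_9^8 = 0.7660+0.6428i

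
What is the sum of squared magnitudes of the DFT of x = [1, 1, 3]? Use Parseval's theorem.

Parseval: Σ|x[n]|² = (1/N)Σ|X[k]|², so Σ|X[k]|² = N·Σ|x[n]|² = 3·11.0000

Σ|X[k]|² = N·Σ|x[n]|² = 3·11.0000 = 33.0000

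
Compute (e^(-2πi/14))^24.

Since ω_14^14 = 1, powers reduce modulo 14.
24 mod 14 = 10
So ω_14^24 = ω_14^10 = e^(-2πi·10/14)

ω_14^24 = ω_14^10 = -0.2225+0.9749i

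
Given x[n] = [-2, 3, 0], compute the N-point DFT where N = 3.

X[k] = Σ(n=0 to 2) x[n] · ω_3^(nk)
where ω_3 = e^(-2πi/3)

Computing each X[k]:
X[0] = 1
X[1] = -3.5000-2.5981i
X[2] = -3.5000+2.5981i

X = [1, -3.5000-2.5981i, -3.5000+2.5981i]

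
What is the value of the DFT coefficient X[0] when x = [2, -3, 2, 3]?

X[0] = Σ(n=0 to 3) x[n] · ω_4^0 = Σ x[n]
= (2) + (-3) + (2) + (3)

X[0] = 4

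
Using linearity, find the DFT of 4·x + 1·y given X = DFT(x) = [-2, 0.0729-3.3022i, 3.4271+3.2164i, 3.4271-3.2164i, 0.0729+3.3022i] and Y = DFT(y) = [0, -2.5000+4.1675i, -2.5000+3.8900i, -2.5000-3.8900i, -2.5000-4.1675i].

By linearity: DFT(4x + 1y) = 4·DFT(x) + 1·DFT(y)
= 4·[-2, 0.0729-3.3022i, 3.4271+3.2164i, 3.4271-3.2164i, 0.0729+3.3022i] + 1·[0, -2.5000+4.1675i, -2.5000+3.8900i, -2.5000-3.8900i, -2.5000-4.1675i]

Computing element-wise:
Z[0] = 4·(-2) + 1·(0) = -8
Z[1] = 4·(0.0729-3.3022i) + 1·(-2.5000+4.1675i) = -2.2084-9.0413i
Z[2] = 4·(3.4271+3.2164i) + 1·(-2.5000+3.8900i) = 11.2084+16.7556i
Z[3] = 4·(3.4271-3.2164i) + 1·(-2.5000-3.8900i) = 11.2084-16.7556i
Z[4] = 4·(0.0729+3.3022i) + 1·(-2.5000-4.1675i) = -2.2084+9.0413i

DFT(4x + 1y) = 4·X + 1·Y = [-8, -2.2084-9.0413i, 11.2084+16.7556i, 11.2084-16.7556i, -2.2084+9.0413i]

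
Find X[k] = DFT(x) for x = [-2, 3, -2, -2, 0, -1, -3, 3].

X[k] = Σ(n=0 to 7) x[n] · ω_8^(nk)
where ω_8 = e^(-2πi/8)

Computing each X[k]:
X[0] = -4
X[1] = 4.3640-0.2929i
X[2] = 3-1i
X[3] = -8.3640+1.7071i
X[4] = -10
X[5] = -8.3640-1.7071i
X[6] = 3+1i
X[7] = 4.3640+0.2929i

X = [-4, 4.3640-0.2929i, 3-1i, -8.3640+1.7071i, -10, -8.3640-1.7071i, 3+1i, 4.3640+0.2929i]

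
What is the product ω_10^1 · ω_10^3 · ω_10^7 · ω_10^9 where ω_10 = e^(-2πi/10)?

The primitive 10th roots of unity are ω_10^k for k coprime to 10: k ∈ {1, 3, 7, 9}
Their product equals the constant term of the cyclotomic polynomial Φ_10(x) up to sign.
For n ≥ 3, the product of all primitive nth roots of unity is 1. (For n=1 it is 1; for n=2 it is -1.)

1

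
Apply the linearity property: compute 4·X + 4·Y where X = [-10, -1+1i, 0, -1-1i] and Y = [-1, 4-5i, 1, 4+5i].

By linearity: DFT(4x + 4y) = 4·DFT(x) + 4·DFT(y)
= 4·[-10, -1+1i, 0, -1-1i] + 4·[-1, 4-5i, 1, 4+5i]

Computing element-wise:
Z[0] = 4·(-10) + 4·(-1) = -44
Z[1] = 4·(-1+1i) + 4·(4-5i) = 12-16i
Z[2] = 4·(0) + 4·(1) = 4
Z[3] = 4·(-1-1i) + 4·(4+5i) = 12+16i

DFT(4x + 4y) = 4·X + 4·Y = [-44, 12-16i, 4, 12+16i]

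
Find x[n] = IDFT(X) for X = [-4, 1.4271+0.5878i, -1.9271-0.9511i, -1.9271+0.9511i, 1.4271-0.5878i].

x[n] = (1/5) Σ(k=0 to 4) X[k] · e^(2πikn/5)

Computing each x[n]:
x[0] = -1
x[1] = 0
x[2] = -2
x[3] = -1
x[4] = 0

x = [-1, 0, -2, -1, 0]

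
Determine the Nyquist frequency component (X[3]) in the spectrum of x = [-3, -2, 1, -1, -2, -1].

X[3] = Σ(n=0 to 5) x[n] · ω_6^(3n) where ω_6 = e^(-2πi/6)
= (-3)·ω_6^0 + (-2)·ω_6^3 + (1)·ω_6^6 + (-1)·ω_6^9 + (-2)·ω_6^12 + (-1)·ω_6^15

X[3] = 0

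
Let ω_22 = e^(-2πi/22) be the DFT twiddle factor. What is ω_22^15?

ω_22^15 = e^(-2πi·15/22)
= cos(-2π·15/22) + i·sin(-2π·15/22)
= cos(-30π/22) + i·sin(-30π/22)

ω_22^15 = cos(-30π/22) + i·sin(-30π/22) = -0.4154+0.9096i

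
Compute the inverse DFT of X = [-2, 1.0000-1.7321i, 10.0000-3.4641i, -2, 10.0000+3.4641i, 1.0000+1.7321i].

x[n] = (1/6) Σ(k=0 to 5) X[k] · e^(2πikn/6)

Computing each x[n]:
x[0] = 3
x[1] = 0
x[2] = -3
x[3] = 3
x[4] = -2
x[5] = -3

x = [3, 0, -3, 3, -2, -3]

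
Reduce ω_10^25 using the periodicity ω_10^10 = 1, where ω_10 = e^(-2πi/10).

Since ω_10^10 = 1, powers reduce modulo 10.
25 mod 10 = 5
So ω_10^25 = ω_10^5 = e^(-2πi·5/10)

ω_10^25 = ω_10^5 = -1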